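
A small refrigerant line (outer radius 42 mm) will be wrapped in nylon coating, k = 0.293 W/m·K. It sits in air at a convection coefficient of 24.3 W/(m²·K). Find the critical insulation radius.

r_cr ≈ 12.1 mm

For a cylinder r_cr = k/h = 0.293/24.3
r_cr = 12.1 mm; since the bare radius (42 mm) is above r_cr, any added insulation will reduce heat loss.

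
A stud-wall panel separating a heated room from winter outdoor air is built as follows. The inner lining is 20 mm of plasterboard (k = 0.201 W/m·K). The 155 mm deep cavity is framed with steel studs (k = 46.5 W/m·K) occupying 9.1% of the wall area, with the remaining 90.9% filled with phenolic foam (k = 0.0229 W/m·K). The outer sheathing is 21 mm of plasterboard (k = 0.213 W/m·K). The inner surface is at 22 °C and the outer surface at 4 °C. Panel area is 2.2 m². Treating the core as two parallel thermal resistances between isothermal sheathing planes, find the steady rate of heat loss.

Sheathing layers in series; stud and cavity paths in parallel between them.
R_inner = 0.02/(0.201×2.2) = 0.04523 K/W
R_stud  = 0.155/(46.5×0.091×2.2) = 0.01665 K/W
R_cav   = 0.155/(0.0229×0.909×2.2) = 3.385 K/W
1/R_core = 1/R_stud + 1/R_cav → R_core = 0.01657 K/W
R_outer = 0.021/(0.213×2.2) = 0.04481 K/W
R_total = 0.1066 K/W
Q = ΔT/R_total = 18/0.1066

Q ≈ 169 W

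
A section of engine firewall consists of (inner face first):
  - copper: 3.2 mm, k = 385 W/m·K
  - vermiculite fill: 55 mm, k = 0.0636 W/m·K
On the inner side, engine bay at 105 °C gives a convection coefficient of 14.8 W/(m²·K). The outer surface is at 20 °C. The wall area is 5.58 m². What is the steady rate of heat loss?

Using the resistance-network approach (series):
R_inner film = 1/(h_i·A) = 1/(14.8×5.58) = 0.01211 K/W
R_copper = L/(kA) = 0.0032/(385×5.58) = 1.49×10^-6 K/W
R_vermiculite fill = L/(kA) = 0.055/(0.0636×5.58) = 0.155 K/W
R_total = 0.1671 K/W
Q = ΔT / R_total = 85 / 0.1671

Q ≈ 509 W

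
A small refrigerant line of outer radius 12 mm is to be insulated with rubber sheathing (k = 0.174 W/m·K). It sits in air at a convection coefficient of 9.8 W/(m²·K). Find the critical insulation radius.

r_cr ≈ 17.8 mm

For a cylinder r_cr = k/h = 0.174/9.8
r_cr = 17.8 mm; since the bare radius (12 mm) is below r_cr, adding a thin layer of insulation will *increase* heat loss.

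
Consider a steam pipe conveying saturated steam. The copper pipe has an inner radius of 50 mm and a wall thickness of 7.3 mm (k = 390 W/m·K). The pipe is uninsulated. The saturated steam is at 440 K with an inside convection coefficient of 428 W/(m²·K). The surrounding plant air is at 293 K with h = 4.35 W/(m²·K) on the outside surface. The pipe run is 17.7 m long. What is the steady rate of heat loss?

Q ≈ 4030 W

For a radial system each layer contributes R = ln(r_out/r_in)/(2πkL); films add R = 1/(hA).
R_inner film = 1/(h_i·2πr₁L) = 1/(428×2π×0.05×17.7) = 4.202×10^-4 K/W
R_copper pipe wall = ln(57.3/50)/(2π×390×17.7) = 3.142×10^-6 K/W
R_outer film = 1/(h_o·2πr_oL) = 1/(4.35×2π×0.0573×17.7) = 0.03607 K/W
R_total = 0.0365 K/W
Q = ΔT/R_total = 147/0.0365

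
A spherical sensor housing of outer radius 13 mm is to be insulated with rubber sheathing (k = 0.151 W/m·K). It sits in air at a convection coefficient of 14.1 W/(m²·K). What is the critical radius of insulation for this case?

r_cr ≈ 21.4 mm

For a sphere r_cr = 2k/h = 2×0.151/14.1
r_cr = 21.4 mm; since the bare radius (13 mm) is below r_cr, adding a thin layer of insulation will *increase* heat loss.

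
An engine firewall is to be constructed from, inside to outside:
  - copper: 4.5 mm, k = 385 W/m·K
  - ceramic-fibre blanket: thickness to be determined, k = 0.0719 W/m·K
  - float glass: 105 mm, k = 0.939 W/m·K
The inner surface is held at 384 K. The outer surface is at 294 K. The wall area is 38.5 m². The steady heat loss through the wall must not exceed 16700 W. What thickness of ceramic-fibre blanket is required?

L ≈ 6.88 mm

Thermal resistances in series:
R_copper = L/(kA) = 0.0045/(385×38.5) = 3.036×10^-7 K/W
R_float glass = L/(kA) = 0.105/(0.939×38.5) = 0.002904 K/W
Sum of the known resistances R_other = 0.002905 K/W
Required total resistance R_tot = ΔT/Q_allow = 90/16700 = 0.005389 K/W
R_ceramic-fibre blanket = R_tot − R_other = 0.002484 K/W
L = R·k·A = 0.002484×0.0719×38.5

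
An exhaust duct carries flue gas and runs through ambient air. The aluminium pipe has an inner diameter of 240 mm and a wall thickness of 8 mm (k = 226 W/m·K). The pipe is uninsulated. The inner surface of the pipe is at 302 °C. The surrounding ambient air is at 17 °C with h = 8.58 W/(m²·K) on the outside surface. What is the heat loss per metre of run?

Cylindrical conduction, so R = ln(r₂/r₁)/(2πkL) per layer, in series:
R_aluminium pipe wall = ln(128/120)/(2π×226×1) = 4.545×10^-5 K/W
R_outer film = 1/(h_o·2πr_oL) = 1/(8.58×2π×0.128×1) = 0.1449 K/W
R_total = 0.145 K/W
Q = ΔT/R_total = 285/0.145

q′ ≈ 1970 W/m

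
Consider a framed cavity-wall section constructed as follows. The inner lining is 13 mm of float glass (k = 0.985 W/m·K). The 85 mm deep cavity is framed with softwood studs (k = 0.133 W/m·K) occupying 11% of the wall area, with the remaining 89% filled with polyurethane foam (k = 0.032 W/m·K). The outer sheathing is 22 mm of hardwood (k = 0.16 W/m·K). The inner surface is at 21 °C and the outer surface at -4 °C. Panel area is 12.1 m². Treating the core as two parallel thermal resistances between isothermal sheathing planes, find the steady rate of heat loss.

Sheathing layers in series; stud and cavity paths in parallel between them.
R_inner = 0.013/(0.985×12.1) = 0.001091 K/W
R_stud  = 0.085/(0.133×0.11×12.1) = 0.4802 K/W
R_cav   = 0.085/(0.032×0.89×12.1) = 0.2467 K/W
1/R_core = 1/R_stud + 1/R_cav → R_core = 0.163 K/W
R_outer = 0.022/(0.16×12.1) = 0.01136 K/W
R_total = 0.1754 K/W
Q = ΔT/R_total = 25/0.1754

Q ≈ 143 W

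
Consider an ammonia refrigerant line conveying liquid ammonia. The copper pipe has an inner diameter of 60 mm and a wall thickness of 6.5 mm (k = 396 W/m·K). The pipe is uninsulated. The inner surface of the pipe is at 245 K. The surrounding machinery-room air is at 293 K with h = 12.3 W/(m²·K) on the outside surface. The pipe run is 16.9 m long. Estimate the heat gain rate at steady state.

Treating each annulus and film as a series resistance:
R_copper pipe wall = ln(36.5/30)/(2π×396×16.9) = 4.664×10^-6 K/W
R_outer film = 1/(h_o·2πr_oL) = 1/(12.3×2π×0.0365×16.9) = 0.02098 K/W
R_total = 0.02098 K/W
Q = ΔT/R_total = 48/0.02098

Q ≈ 2290 W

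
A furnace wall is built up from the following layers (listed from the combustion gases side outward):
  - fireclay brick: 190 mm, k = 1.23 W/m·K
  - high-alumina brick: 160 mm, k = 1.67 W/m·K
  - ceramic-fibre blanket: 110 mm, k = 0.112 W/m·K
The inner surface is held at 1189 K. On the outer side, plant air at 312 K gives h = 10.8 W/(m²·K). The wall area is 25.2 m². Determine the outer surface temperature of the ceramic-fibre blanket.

T ≈ 373 K

Thermal resistances in series:
R_fireclay brick = L/(kA) = 0.19/(1.23×25.2) = 0.00613 K/W
R_high-alumina brick = L/(kA) = 0.16/(1.67×25.2) = 0.003802 K/W
R_ceramic-fibre blanket = L/(kA) = 0.11/(0.112×25.2) = 0.03897 K/W
R_outer film = 1/(h_o·A) = 1/(10.8×25.2) = 0.003674 K/W
R_total = 0.05258 K/W;  Q = ΔT/R_total = 877/0.05258 = 16680 W
T_interface = T_inner − Q·ΣR(inner→interface) = 1189 − 16700×0.04891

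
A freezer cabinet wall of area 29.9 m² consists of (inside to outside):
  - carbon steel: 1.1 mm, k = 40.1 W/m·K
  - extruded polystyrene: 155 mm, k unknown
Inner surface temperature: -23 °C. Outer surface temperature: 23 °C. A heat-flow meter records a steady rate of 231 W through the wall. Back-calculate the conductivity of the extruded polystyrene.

k ≈ 0.026 W/(m·K)

Model the wall as resistances in series:
R_carbon steel = L/(kA) = 0.0011/(40.1×29.9) = 9.174×10^-7 K/W
Sum of known resistances R_other = 9.174×10^-7 K/W
Total R = ΔT/Q = 46/231 = 0.1991 K/W
R_extruded polystyrene = R_total − R_other = 0.1991 K/W
k = L/(R·A) = 0.155/(0.1991×29.9)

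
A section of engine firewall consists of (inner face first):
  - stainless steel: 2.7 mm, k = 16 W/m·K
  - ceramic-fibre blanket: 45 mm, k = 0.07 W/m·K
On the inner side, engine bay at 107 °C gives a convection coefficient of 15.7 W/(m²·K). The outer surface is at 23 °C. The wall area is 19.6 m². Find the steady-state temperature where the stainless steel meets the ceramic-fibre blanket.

T ≈ 99.4 °C

Treating each layer as a thermal resistance in series:
R_inner film = 1/(h_i·A) = 1/(15.7×19.6) = 0.00325 K/W
R_stainless steel = L/(kA) = 0.0027/(16×19.6) = 8.61×10^-6 K/W
R_ceramic-fibre blanket = L/(kA) = 0.045/(0.07×19.6) = 0.0328 K/W
R_total = 0.03606 K/W;  Q = ΔT/R_total = 84/0.03606 = 2330 W
T_interface = T_inner − Q·ΣR(inner→interface) = 107 − 2330×0.003258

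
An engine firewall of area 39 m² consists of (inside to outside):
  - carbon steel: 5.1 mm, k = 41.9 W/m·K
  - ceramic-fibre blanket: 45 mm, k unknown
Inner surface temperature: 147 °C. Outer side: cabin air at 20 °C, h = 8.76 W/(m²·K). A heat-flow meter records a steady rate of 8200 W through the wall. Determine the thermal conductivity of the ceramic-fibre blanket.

Using the resistance-network approach (series):
R_carbon steel = L/(kA) = 0.0051/(41.9×39) = 3.121×10^-6 K/W
R_outer film = 1/(h_o·A) = 1/(8.76×39) = 0.002927 K/W
Sum of known resistances R_other = 0.00293 K/W
Total R = ΔT/Q = 127/8200 = 0.01549 K/W
R_ceramic-fibre blanket = R_total − R_other = 0.01256 K/W
k = L/(R·A) = 0.045/(0.01256×39)

k ≈ 0.0919 W/(m·K)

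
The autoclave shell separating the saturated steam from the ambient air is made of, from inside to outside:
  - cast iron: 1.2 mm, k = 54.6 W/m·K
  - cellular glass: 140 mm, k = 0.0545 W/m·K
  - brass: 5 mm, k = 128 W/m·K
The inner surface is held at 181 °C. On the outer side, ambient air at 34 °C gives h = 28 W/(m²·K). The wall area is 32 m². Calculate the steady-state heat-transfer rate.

Series thermal resistances:
R_cast iron = L/(kA) = 0.0012/(54.6×32) = 6.868×10^-7 K/W
R_cellular glass = L/(kA) = 0.14/(0.0545×32) = 0.08028 K/W
R_brass = L/(kA) = 0.005/(128×32) = 1.221×10^-6 K/W
R_outer film = 1/(h_o·A) = 1/(28×32) = 0.001116 K/W
R_total = 0.08139 K/W
Q = ΔT / R_total = 147 / 0.08139

Q ≈ 1810 W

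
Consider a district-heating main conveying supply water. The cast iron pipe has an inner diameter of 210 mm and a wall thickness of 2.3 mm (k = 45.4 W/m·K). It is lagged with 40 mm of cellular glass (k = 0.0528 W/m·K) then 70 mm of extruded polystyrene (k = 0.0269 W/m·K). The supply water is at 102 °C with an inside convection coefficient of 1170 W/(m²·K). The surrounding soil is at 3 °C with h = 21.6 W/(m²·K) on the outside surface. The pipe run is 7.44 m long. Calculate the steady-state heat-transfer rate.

Q ≈ 224 W

Radial resistances (cylindrical: R_cond = ln(r_o/r_i)/(2πkL), R_conv = 1/(h·2πrL)):
R_inner film = 1/(h_i·2πr₁L) = 1/(1170×2π×0.105×7.44) = 1.741×10^-4 K/W
R_cast iron pipe wall = ln(107.3/105)/(2π×45.4×7.44) = 1.021×10^-5 K/W
R_cellular glass = ln(147.3/107.3)/(2π×0.0528×7.44) = 0.1284 K/W
R_extruded polystyrene = ln(217.3/147.3)/(2π×0.0269×7.44) = 0.3092 K/W
R_outer film = 1/(h_o·2πr_oL) = 1/(21.6×2π×0.2173×7.44) = 0.004558 K/W
R_total = 0.4423 K/W
Q = ΔT/R_total = 99/0.4423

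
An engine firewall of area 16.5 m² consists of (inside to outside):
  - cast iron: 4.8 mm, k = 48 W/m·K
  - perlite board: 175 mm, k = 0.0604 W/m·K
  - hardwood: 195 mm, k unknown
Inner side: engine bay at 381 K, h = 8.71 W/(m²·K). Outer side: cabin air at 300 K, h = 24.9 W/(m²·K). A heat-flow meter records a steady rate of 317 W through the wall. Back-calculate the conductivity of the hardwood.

Model the wall as resistances in series:
R_inner film = 1/(h_i·A) = 1/(8.71×16.5) = 0.006958 K/W
R_cast iron = L/(kA) = 0.0048/(48×16.5) = 6.061×10^-6 K/W
R_perlite board = L/(kA) = 0.175/(0.0604×16.5) = 0.1756 K/W
R_outer film = 1/(h_o·A) = 1/(24.9×16.5) = 0.002434 K/W
Sum of known resistances R_other = 0.185 K/W
Total R = ΔT/Q = 81/317 = 0.2555 K/W
R_hardwood = R_total − R_other = 0.07053 K/W
k = L/(R·A) = 0.195/(0.07053×16.5)

k ≈ 0.168 W/(m·K)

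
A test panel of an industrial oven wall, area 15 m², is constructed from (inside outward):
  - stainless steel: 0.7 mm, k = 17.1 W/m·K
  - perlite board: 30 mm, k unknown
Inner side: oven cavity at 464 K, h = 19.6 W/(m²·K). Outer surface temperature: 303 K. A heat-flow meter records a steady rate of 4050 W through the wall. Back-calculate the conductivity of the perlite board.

k ≈ 0.055 W/(m·K)

Treating each layer as a thermal resistance in series:
R_inner film = 1/(h_i·A) = 1/(19.6×15) = 0.003401 K/W
R_stainless steel = L/(kA) = 0.0007/(17.1×15) = 2.729×10^-6 K/W
Sum of known resistances R_other = 0.003404 K/W
Total R = ΔT/Q = 161/4050 = 0.03975 K/W
R_perlite board = R_total − R_other = 0.03635 K/W
k = L/(R·A) = 0.03/(0.03635×15)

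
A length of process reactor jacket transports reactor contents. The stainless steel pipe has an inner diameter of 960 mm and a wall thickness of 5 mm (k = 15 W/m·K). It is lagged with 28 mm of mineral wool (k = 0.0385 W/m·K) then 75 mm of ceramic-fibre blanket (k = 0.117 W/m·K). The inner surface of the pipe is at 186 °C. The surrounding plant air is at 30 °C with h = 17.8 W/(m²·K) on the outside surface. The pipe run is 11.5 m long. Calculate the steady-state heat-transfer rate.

Q ≈ 4140 W

For a radial system each layer contributes R = ln(r_out/r_in)/(2πkL); films add R = 1/(hA).
R_stainless steel pipe wall = ln(485/480)/(2π×15×11.5) = 9.561×10^-6 K/W
R_mineral wool = ln(513/485)/(2π×0.0385×11.5) = 0.02018 K/W
R_ceramic-fibre blanket = ln(588/513)/(2π×0.117×11.5) = 0.01614 K/W
R_outer film = 1/(h_o·2πr_oL) = 1/(17.8×2π×0.588×11.5) = 0.001322 K/W
R_total = 0.03765 K/W
Q = ΔT/R_total = 156/0.03765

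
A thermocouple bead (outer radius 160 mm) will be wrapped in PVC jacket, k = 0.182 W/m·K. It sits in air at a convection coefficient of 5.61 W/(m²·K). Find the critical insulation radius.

r_cr ≈ 64.9 mm

For a sphere r_cr = 2k/h = 2×0.182/5.61
r_cr = 64.9 mm; since the bare radius (160 mm) is above r_cr, any added insulation will reduce heat loss.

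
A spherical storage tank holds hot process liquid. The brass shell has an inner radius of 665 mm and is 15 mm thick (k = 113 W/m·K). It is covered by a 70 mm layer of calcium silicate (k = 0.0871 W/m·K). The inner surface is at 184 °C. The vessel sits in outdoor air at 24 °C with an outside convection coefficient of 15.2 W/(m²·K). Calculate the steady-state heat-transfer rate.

Q ≈ 1190 W

Each spherical layer contributes R = (1/r_i − 1/r_o)/(4πk):
R_brass shell = (1/0.665 − 1/0.68)/(4π×113) = 2.336×10^-5 K/W
R_calcium silicate = (1/0.68 − 1/0.75)/(4π×0.0871) = 0.1254 K/W
R_outer film = 1/(h·4πr_o²) = 1/(15.2×4π×0.75²) = 0.009307 K/W
R_total = 0.1347 K/W
Q = ΔT/R_total = 160/0.1347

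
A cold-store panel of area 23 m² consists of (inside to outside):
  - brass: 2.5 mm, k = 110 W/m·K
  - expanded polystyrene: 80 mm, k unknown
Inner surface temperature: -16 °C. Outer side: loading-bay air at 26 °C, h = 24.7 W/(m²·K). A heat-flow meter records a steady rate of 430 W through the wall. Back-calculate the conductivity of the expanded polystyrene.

k ≈ 0.0363 W/(m·K)

Using the resistance-network approach (series):
R_brass = L/(kA) = 0.0025/(110×23) = 9.881×10^-7 K/W
R_outer film = 1/(h_o·A) = 1/(24.7×23) = 0.00176 K/W
Sum of known resistances R_other = 0.001761 K/W
Total R = ΔT/Q = 42/430 = 0.09767 K/W
R_expanded polystyrene = R_total − R_other = 0.09591 K/W
k = L/(R·A) = 0.08/(0.09591×23)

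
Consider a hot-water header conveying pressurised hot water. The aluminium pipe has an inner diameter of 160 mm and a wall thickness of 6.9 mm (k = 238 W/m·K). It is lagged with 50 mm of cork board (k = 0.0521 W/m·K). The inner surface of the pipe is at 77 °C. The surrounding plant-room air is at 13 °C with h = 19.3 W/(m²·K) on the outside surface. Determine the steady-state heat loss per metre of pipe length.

For a radial system each layer contributes R = ln(r_out/r_in)/(2πkL); films add R = 1/(hA).
R_aluminium pipe wall = ln(86.9/80)/(2π×238×1) = 5.532×10^-5 K/W
R_cork board = ln(136.9/86.9)/(2π×0.0521×1) = 1.388 K/W
R_outer film = 1/(h_o·2πr_oL) = 1/(19.3×2π×0.1369×1) = 0.06024 K/W
R_total = 1.449 K/W
Q = ΔT/R_total = 64/1.449

q′ ≈ 44.2 W/m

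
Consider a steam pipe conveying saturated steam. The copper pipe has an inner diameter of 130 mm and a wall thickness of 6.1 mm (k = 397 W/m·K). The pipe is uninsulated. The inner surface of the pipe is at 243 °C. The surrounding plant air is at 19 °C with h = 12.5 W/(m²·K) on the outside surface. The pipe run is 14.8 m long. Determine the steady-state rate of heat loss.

For a radial system each layer contributes R = ln(r_out/r_in)/(2πkL); films add R = 1/(hA).
R_copper pipe wall = ln(71.1/65)/(2π×397×14.8) = 2.43×10^-6 K/W
R_outer film = 1/(h_o·2πr_oL) = 1/(12.5×2π×0.0711×14.8) = 0.0121 K/W
R_total = 0.0121 K/W
Q = ΔT/R_total = 224/0.0121

Q ≈ 18500 W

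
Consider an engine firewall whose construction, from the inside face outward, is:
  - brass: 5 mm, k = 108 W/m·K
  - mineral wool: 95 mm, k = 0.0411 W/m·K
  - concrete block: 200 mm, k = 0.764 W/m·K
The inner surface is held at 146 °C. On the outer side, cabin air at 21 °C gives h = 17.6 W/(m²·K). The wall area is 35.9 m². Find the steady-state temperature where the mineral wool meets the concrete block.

Series thermal resistances:
R_brass = L/(kA) = 0.005/(108×35.9) = 1.29×10^-6 K/W
R_mineral wool = L/(kA) = 0.095/(0.0411×35.9) = 0.06439 K/W
R_concrete block = L/(kA) = 0.2/(0.764×35.9) = 0.007292 K/W
R_outer film = 1/(h_o·A) = 1/(17.6×35.9) = 0.001583 K/W
R_total = 0.07326 K/W;  Q = ΔT/R_total = 125/0.07326 = 1706 W
T_interface = T_inner − Q·ΣR(inner→interface) = 146 − 1710×0.06439

T ≈ 36.1 °C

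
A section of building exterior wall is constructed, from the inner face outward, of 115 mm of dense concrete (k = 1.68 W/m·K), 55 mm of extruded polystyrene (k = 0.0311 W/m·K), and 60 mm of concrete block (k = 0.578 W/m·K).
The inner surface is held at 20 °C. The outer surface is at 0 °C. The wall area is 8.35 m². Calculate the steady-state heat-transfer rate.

Q ≈ 86 W

Using the resistance-network approach (series):
R_dense concrete = L/(kA) = 0.115/(1.68×8.35) = 0.008198 K/W
R_extruded polystyrene = L/(kA) = 0.055/(0.0311×8.35) = 0.2118 K/W
R_concrete block = L/(kA) = 0.06/(0.578×8.35) = 0.01243 K/W
R_total = 0.2324 K/W
Q = ΔT / R_total = 20 / 0.2324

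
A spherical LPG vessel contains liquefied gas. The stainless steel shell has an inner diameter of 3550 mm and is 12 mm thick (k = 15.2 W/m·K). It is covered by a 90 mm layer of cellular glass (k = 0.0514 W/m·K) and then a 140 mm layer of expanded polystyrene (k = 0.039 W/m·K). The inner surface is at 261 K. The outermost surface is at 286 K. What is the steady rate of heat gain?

Q ≈ 214 W

Radial (spherical) resistances in series:
R_stainless steel shell = (1/1.775 − 1/1.787)/(4π×15.2) = 1.981×10^-5 K/W
R_cellular glass = (1/1.787 − 1/1.877)/(4π×0.0514) = 0.04154 K/W
R_expanded polystyrene = (1/1.877 − 1/2.017)/(4π×0.039) = 0.07545 K/W
R_total = 0.117 K/W
Q = ΔT/R_total = 25/0.117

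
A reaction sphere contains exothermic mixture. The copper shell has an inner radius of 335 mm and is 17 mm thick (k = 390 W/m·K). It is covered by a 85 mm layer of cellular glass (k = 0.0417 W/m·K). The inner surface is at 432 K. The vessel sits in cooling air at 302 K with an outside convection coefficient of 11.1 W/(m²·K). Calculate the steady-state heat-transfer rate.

Radial (spherical) resistances in series:
R_copper shell = (1/0.335 − 1/0.352)/(4π×390) = 2.942×10^-5 K/W
R_cellular glass = (1/0.352 − 1/0.437)/(4π×0.0417) = 1.055 K/W
R_outer film = 1/(h·4πr_o²) = 1/(11.1×4π×0.437²) = 0.03754 K/W
R_total = 1.092 K/W
Q = ΔT/R_total = 130/1.092

Q ≈ 119 W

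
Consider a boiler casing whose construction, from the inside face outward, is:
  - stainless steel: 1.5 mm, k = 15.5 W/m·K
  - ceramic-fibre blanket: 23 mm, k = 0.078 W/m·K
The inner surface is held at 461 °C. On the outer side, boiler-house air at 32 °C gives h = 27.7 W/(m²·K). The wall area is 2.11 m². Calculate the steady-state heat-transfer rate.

Thermal resistances in series:
R_stainless steel = L/(kA) = 0.0015/(15.5×2.11) = 4.586×10^-5 K/W
R_ceramic-fibre blanket = L/(kA) = 0.023/(0.078×2.11) = 0.1397 K/W
R_outer film = 1/(h_o·A) = 1/(27.7×2.11) = 0.01711 K/W
R_total = 0.1569 K/W
Q = ΔT / R_total = 429 / 0.1569

Q ≈ 2730 W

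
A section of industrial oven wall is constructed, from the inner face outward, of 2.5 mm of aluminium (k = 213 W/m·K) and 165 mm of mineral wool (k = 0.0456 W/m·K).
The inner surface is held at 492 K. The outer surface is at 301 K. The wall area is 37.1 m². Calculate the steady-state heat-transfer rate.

Using the resistance-network approach (series):
R_aluminium = L/(kA) = 0.0025/(213×37.1) = 3.164×10^-7 K/W
R_mineral wool = L/(kA) = 0.165/(0.0456×37.1) = 0.09753 K/W
R_total = 0.09753 K/W
Q = ΔT / R_total = 191 / 0.09753

Q ≈ 1960 W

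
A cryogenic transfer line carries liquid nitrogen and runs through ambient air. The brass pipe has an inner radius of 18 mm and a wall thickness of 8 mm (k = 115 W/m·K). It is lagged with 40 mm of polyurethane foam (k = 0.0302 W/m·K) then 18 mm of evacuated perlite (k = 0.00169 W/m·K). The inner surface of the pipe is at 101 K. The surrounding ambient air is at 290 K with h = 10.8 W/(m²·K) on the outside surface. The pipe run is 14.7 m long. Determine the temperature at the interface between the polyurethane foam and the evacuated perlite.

For a radial system each layer contributes R = ln(r_out/r_in)/(2πkL); films add R = 1/(hA).
R_brass pipe wall = ln(26/18)/(2π×115×14.7) = 3.462×10^-5 K/W
R_polyurethane foam = ln(66/26)/(2π×0.0302×14.7) = 0.334 K/W
R_evacuated perlite = ln(84/66)/(2π×0.00169×14.7) = 1.545 K/W
R_outer film = 1/(h_o·2πr_oL) = 1/(10.8×2π×0.084×14.7) = 0.01193 K/W
R_total = 1.891 K/W
Q = ΔT/R_total = 189/1.891
Q = 100 W
T_interface = T_inner + Q·ΣR(inner→interface) = 101 + 100×0.334

T ≈ 134 K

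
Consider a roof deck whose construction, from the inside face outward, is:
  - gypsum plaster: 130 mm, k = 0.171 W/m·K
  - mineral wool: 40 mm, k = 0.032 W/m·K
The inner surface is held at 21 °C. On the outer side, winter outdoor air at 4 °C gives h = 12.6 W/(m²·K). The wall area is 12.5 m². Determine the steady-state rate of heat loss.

Q ≈ 102 W

Treating each layer as a thermal resistance in series:
R_gypsum plaster = L/(kA) = 0.13/(0.171×12.5) = 0.06082 K/W
R_mineral wool = L/(kA) = 0.04/(0.032×12.5) = 0.1 K/W
R_outer film = 1/(h_o·A) = 1/(12.6×12.5) = 0.006349 K/W
R_total = 0.1672 K/W
Q = ΔT / R_total = 17 / 0.1672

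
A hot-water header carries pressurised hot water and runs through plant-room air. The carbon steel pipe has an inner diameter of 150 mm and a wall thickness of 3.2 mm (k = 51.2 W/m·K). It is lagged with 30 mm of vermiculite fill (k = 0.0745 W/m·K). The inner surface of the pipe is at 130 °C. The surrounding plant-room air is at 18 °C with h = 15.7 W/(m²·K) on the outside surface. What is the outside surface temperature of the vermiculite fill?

Cylindrical conduction, so R = ln(r₂/r₁)/(2πkL) per layer, in series:
R_carbon steel pipe wall = ln(78.2/75)/(2π×51.2×1) = 1.299×10^-4 K/W
R_vermiculite fill = ln(108.2/78.2)/(2π×0.0745×1) = 0.6937 K/W
R_outer film = 1/(h_o·2πr_oL) = 1/(15.7×2π×0.1082×1) = 0.09369 K/W
R_total = 0.7875 K/W
Q = ΔT/R_total = 112/0.7875
Q = 142 W/m
T_interface = T_inner − Q·ΣR(inner→interface) = 130 − 142×0.6938

T ≈ 31.3 °C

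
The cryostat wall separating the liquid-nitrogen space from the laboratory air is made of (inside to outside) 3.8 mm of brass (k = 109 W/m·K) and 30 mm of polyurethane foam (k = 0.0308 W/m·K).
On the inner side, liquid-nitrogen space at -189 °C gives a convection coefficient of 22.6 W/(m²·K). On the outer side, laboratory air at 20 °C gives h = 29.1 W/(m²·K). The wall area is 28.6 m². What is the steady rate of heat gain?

Q ≈ 5680 W

Model the wall as resistances in series:
R_inner film = 1/(h_i·A) = 1/(22.6×28.6) = 0.001547 K/W
R_brass = L/(kA) = 0.0038/(109×28.6) = 1.219×10^-6 K/W
R_polyurethane foam = L/(kA) = 0.03/(0.0308×28.6) = 0.03406 K/W
R_outer film = 1/(h_o·A) = 1/(29.1×28.6) = 0.001202 K/W
R_total = 0.03681 K/W
Q = ΔT / R_total = 209 / 0.03681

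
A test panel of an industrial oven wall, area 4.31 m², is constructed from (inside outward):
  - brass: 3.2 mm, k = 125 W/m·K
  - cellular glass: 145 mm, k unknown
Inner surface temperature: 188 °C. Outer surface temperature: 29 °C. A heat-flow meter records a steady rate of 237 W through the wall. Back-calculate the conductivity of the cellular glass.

k ≈ 0.0501 W/(m·K)

Model the wall as resistances in series:
R_brass = L/(kA) = 0.0032/(125×4.31) = 5.94×10^-6 K/W
Sum of known resistances R_other = 5.94×10^-6 K/W
Total R = ΔT/Q = 159/237 = 0.6709 K/W
R_cellular glass = R_total − R_other = 0.6709 K/W
k = L/(R·A) = 0.145/(0.6709×4.31)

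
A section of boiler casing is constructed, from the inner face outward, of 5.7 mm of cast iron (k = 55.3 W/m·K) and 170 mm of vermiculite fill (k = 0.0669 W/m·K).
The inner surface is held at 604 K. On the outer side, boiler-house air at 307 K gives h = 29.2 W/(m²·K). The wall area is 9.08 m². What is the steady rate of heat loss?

Model the wall as resistances in series:
R_cast iron = L/(kA) = 0.0057/(55.3×9.08) = 1.135×10^-5 K/W
R_vermiculite fill = L/(kA) = 0.17/(0.0669×9.08) = 0.2799 K/W
R_outer film = 1/(h_o·A) = 1/(29.2×9.08) = 0.003772 K/W
R_total = 0.2836 K/W
Q = ΔT / R_total = 297 / 0.2836

Q ≈ 1050 W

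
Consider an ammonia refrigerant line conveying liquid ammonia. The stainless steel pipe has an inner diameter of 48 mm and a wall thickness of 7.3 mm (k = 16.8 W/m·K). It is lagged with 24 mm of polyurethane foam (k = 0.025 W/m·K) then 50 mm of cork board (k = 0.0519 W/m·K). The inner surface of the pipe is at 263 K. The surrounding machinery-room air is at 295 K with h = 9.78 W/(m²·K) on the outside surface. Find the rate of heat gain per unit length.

q′ ≈ 5.56 W/m

Treating each annulus and film as a series resistance:
R_stainless steel pipe wall = ln(31.3/24)/(2π×16.8×1) = 0.002516 K/W
R_polyurethane foam = ln(55.3/31.3)/(2π×0.025×1) = 3.623 K/W
R_cork board = ln(105.3/55.3)/(2π×0.0519×1) = 1.975 K/W
R_outer film = 1/(h_o·2πr_oL) = 1/(9.78×2π×0.1053×1) = 0.1545 K/W
R_total = 5.755 K/W
Q = ΔT/R_total = 32/5.755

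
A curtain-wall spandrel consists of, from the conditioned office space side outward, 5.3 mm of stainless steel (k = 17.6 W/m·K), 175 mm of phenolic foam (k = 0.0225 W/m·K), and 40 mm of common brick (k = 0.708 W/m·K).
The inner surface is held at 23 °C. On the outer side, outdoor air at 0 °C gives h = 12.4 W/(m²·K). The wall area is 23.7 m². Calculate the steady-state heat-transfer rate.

Treating each layer as a thermal resistance in series:
R_stainless steel = L/(kA) = 0.0053/(17.6×23.7) = 1.271×10^-5 K/W
R_phenolic foam = L/(kA) = 0.175/(0.0225×23.7) = 0.3282 K/W
R_common brick = L/(kA) = 0.04/(0.708×23.7) = 0.002384 K/W
R_outer film = 1/(h_o·A) = 1/(12.4×23.7) = 0.003403 K/W
R_total = 0.334 K/W
Q = ΔT / R_total = 23 / 0.334

Q ≈ 68.9 W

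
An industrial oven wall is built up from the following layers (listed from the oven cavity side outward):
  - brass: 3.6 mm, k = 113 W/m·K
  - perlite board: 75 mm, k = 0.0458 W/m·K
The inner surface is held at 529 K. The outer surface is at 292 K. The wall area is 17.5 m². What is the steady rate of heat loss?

Q ≈ 2530 W

Treating each layer as a thermal resistance in series:
R_brass = L/(kA) = 0.0036/(113×17.5) = 1.82×10^-6 K/W
R_perlite board = L/(kA) = 0.075/(0.0458×17.5) = 0.09357 K/W
R_total = 0.09358 K/W
Q = ΔT / R_total = 237 / 0.09358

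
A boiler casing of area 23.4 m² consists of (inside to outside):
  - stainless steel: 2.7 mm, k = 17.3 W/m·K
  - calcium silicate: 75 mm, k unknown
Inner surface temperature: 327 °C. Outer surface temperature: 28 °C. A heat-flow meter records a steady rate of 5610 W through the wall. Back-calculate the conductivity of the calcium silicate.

k ≈ 0.0601 W/(m·K)

Using the resistance-network approach (series):
R_stainless steel = L/(kA) = 0.0027/(17.3×23.4) = 6.67×10^-6 K/W
Sum of known resistances R_other = 6.67×10^-6 K/W
Total R = ΔT/Q = 299/5610 = 0.0533 K/W
R_calcium silicate = R_total − R_other = 0.05329 K/W
k = L/(R·A) = 0.075/(0.05329×23.4)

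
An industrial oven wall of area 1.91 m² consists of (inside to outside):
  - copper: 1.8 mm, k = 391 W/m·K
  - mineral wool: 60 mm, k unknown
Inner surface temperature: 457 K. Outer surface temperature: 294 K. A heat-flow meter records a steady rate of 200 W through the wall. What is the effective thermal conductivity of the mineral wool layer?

k ≈ 0.0385 W/(m·K)

Using the resistance-network approach (series):
R_copper = L/(kA) = 0.0018/(391×1.91) = 2.41×10^-6 K/W
Sum of known resistances R_other = 2.41×10^-6 K/W
Total R = ΔT/Q = 163/200 = 0.815 K/W
R_mineral wool = R_total − R_other = 0.815 K/W
k = L/(R·A) = 0.06/(0.815×1.91)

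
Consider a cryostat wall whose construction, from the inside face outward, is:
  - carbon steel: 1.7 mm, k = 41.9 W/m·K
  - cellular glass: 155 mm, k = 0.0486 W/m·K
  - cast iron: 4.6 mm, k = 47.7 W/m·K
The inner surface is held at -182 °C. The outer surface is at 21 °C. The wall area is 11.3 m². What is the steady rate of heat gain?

Thermal resistances in series:
R_carbon steel = L/(kA) = 0.0017/(41.9×11.3) = 3.591×10^-6 K/W
R_cellular glass = L/(kA) = 0.155/(0.0486×11.3) = 0.2822 K/W
R_cast iron = L/(kA) = 0.0046/(47.7×11.3) = 8.534×10^-6 K/W
R_total = 0.2823 K/W
Q = ΔT / R_total = 203 / 0.2823

Q ≈ 719 W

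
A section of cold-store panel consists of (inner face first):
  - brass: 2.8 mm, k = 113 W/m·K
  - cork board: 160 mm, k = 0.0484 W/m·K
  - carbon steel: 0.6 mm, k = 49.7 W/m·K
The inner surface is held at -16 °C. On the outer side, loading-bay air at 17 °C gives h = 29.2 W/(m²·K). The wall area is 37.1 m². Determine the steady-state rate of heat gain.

Q ≈ 367 W

Thermal resistances in series:
R_brass = L/(kA) = 0.0028/(113×37.1) = 6.679×10^-7 K/W
R_cork board = L/(kA) = 0.16/(0.0484×37.1) = 0.0891 K/W
R_carbon steel = L/(kA) = 0.0006/(49.7×37.1) = 3.254×10^-7 K/W
R_outer film = 1/(h_o·A) = 1/(29.2×37.1) = 9.231×10^-4 K/W
R_total = 0.09003 K/W
Q = ΔT / R_total = 33 / 0.09003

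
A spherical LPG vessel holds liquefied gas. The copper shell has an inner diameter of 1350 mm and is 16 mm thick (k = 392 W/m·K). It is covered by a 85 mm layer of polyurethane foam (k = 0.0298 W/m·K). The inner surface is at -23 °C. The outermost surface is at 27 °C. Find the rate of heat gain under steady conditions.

Spherical conduction: R = (1/r_in − 1/r_out)/(4πk) per layer; series-sum.
R_copper shell = (1/0.675 − 1/0.691)/(4π×392) = 6.964×10^-6 K/W
R_polyurethane foam = (1/0.691 − 1/0.776)/(4π×0.0298) = 0.4233 K/W
R_total = 0.4233 K/W
Q = ΔT/R_total = 50/0.4233

Q ≈ 118 W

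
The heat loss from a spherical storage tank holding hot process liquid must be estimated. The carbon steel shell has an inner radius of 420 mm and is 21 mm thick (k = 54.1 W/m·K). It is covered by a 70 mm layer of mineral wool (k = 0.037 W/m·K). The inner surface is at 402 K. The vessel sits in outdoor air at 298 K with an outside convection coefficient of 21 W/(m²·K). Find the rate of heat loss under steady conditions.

Q ≈ 152 W

Spherical conduction: R = (1/r_in − 1/r_out)/(4πk) per layer; series-sum.
R_carbon steel shell = (1/0.42 − 1/0.441)/(4π×54.1) = 1.668×10^-4 K/W
R_mineral wool = (1/0.441 − 1/0.511)/(4π×0.037) = 0.6681 K/W
R_outer film = 1/(h·4πr_o²) = 1/(21×4π×0.511²) = 0.01451 K/W
R_total = 0.6828 K/W
Q = ΔT/R_total = 104/0.6828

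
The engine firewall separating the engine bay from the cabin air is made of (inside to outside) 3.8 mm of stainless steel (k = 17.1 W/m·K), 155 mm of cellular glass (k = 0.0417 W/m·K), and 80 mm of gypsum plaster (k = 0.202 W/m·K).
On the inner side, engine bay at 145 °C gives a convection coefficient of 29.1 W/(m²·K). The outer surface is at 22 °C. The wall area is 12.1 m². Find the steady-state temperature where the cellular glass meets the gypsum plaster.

Treating each layer as a thermal resistance in series:
R_inner film = 1/(h_i·A) = 1/(29.1×12.1) = 0.00284 K/W
R_stainless steel = L/(kA) = 0.0038/(17.1×12.1) = 1.837×10^-5 K/W
R_cellular glass = L/(kA) = 0.155/(0.0417×12.1) = 0.3072 K/W
R_gypsum plaster = L/(kA) = 0.08/(0.202×12.1) = 0.03273 K/W
R_total = 0.3428 K/W;  Q = ΔT/R_total = 123/0.3428 = 358.8 W
T_interface = T_inner − Q·ΣR(inner→interface) = 145 − 359×0.3101

T ≈ 33.7 °C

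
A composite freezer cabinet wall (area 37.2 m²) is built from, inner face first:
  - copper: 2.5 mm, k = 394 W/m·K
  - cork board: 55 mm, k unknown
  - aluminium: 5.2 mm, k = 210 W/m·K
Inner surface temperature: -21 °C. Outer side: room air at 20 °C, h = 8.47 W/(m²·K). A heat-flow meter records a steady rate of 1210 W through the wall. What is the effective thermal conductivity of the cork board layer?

Treating each layer as a thermal resistance in series:
R_copper = L/(kA) = 0.0025/(394×37.2) = 1.706×10^-7 K/W
R_aluminium = L/(kA) = 0.0052/(210×37.2) = 6.656×10^-7 K/W
R_outer film = 1/(h_o·A) = 1/(8.47×37.2) = 0.003174 K/W
Sum of known resistances R_other = 0.003175 K/W
Total R = ΔT/Q = 41/1210 = 0.03388 K/W
R_cork board = R_total − R_other = 0.03071 K/W
k = L/(R·A) = 0.055/(0.03071×37.2)

k ≈ 0.0481 W/(m·K)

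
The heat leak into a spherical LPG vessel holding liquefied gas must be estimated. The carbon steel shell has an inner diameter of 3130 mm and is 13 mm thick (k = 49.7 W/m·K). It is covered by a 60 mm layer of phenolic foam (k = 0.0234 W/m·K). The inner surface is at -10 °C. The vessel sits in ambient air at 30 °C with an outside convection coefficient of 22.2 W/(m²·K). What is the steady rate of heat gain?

Spherical conduction: R = (1/r_in − 1/r_out)/(4πk) per layer; series-sum.
R_carbon steel shell = (1/1.565 − 1/1.578)/(4π×49.7) = 8.429×10^-6 K/W
R_phenolic foam = (1/1.578 − 1/1.638)/(4π×0.0234) = 0.07894 K/W
R_outer film = 1/(h·4πr_o²) = 1/(22.2×4π×1.638²) = 0.001336 K/W
R_total = 0.08029 K/W
Q = ΔT/R_total = 40/0.08029

Q ≈ 498 W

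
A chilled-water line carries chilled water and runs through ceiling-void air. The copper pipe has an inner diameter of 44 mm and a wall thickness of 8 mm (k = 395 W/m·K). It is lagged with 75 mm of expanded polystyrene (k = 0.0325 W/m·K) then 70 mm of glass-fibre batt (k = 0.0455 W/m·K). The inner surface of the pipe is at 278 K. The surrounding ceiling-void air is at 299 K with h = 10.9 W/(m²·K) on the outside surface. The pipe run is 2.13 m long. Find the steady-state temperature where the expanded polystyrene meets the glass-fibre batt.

Radial resistances (cylindrical: R_cond = ln(r_o/r_i)/(2πkL), R_conv = 1/(h·2πrL)):
R_copper pipe wall = ln(30/22)/(2π×395×2.13) = 5.867×10^-5 K/W
R_expanded polystyrene = ln(105/30)/(2π×0.0325×2.13) = 2.88 K/W
R_glass-fibre batt = ln(175/105)/(2π×0.0455×2.13) = 0.8389 K/W
R_outer film = 1/(h_o·2πr_oL) = 1/(10.9×2π×0.175×2.13) = 0.03917 K/W
R_total = 3.758 K/W
Q = ΔT/R_total = 21/3.758
Q = 5.59 W
T_interface = T_inner + Q·ΣR(inner→interface) = 278 + 5.59×2.88

T ≈ 294 K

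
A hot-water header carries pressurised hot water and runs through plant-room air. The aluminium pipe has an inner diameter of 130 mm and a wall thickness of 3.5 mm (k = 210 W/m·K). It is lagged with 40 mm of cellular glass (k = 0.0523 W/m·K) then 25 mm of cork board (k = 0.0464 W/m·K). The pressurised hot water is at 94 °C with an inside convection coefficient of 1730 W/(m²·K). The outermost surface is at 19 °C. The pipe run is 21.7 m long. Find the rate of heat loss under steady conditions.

Treating each annulus and film as a series resistance:
R_inner film = 1/(h_i·2πr₁L) = 1/(1730×2π×0.065×21.7) = 6.522×10^-5 K/W
R_aluminium pipe wall = ln(68.5/65)/(2π×210×21.7) = 1.832×10^-6 K/W
R_cellular glass = ln(108.5/68.5)/(2π×0.0523×21.7) = 0.0645 K/W
R_cork board = ln(133.5/108.5)/(2π×0.0464×21.7) = 0.03278 K/W
R_total = 0.09734 K/W
Q = ΔT/R_total = 75/0.09734

Q ≈ 771 W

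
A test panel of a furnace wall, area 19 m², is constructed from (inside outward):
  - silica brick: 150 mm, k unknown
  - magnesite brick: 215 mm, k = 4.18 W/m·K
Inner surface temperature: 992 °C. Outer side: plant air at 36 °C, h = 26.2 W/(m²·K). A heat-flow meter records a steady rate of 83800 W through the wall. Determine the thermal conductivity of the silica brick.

k ≈ 1.18 W/(m·K)

Series thermal resistances:
R_magnesite brick = L/(kA) = 0.215/(4.18×19) = 0.002707 K/W
R_outer film = 1/(h_o·A) = 1/(26.2×19) = 0.002009 K/W
Sum of known resistances R_other = 0.004716 K/W
Total R = ΔT/Q = 956/83800 = 0.01141 K/W
R_silica brick = R_total − R_other = 0.006692 K/W
k = L/(R·A) = 0.15/(0.006692×19)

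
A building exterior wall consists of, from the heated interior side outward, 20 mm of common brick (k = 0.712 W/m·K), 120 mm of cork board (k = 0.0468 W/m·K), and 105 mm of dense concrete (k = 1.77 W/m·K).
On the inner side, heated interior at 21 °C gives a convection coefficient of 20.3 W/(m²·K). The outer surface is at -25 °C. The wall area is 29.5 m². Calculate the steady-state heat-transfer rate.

Thermal resistances in series:
R_inner film = 1/(h_i·A) = 1/(20.3×29.5) = 0.00167 K/W
R_common brick = L/(kA) = 0.02/(0.712×29.5) = 9.522×10^-4 K/W
R_cork board = L/(kA) = 0.12/(0.0468×29.5) = 0.08692 K/W
R_dense concrete = L/(kA) = 0.105/(1.77×29.5) = 0.002011 K/W
R_total = 0.09155 K/W
Q = ΔT / R_total = 46 / 0.09155

Q ≈ 502 W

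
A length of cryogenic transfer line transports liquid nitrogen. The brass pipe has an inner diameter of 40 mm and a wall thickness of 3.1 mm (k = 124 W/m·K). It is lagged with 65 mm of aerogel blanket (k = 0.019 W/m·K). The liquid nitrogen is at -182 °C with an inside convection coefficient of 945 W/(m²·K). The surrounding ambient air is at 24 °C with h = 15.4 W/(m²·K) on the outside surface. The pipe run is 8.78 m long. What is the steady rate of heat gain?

Q ≈ 160 W

Treating each annulus and film as a series resistance:
R_inner film = 1/(h_i·2πr₁L) = 1/(945×2π×0.02×8.78) = 9.591×10^-4 K/W
R_brass pipe wall = ln(23.1/20)/(2π×124×8.78) = 2.107×10^-5 K/W
R_aerogel blanket = ln(88.1/23.1)/(2π×0.019×8.78) = 1.277 K/W
R_outer film = 1/(h_o·2πr_oL) = 1/(15.4×2π×0.0881×8.78) = 0.01336 K/W
R_total = 1.291 K/W
Q = ΔT/R_total = 206/1.291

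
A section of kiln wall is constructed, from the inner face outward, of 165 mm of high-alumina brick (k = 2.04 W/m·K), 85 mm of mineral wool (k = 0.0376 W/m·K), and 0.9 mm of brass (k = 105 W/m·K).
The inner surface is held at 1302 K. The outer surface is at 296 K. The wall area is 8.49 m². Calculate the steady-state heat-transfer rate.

Using the resistance-network approach (series):
R_high-alumina brick = L/(kA) = 0.165/(2.04×8.49) = 0.009527 K/W
R_mineral wool = L/(kA) = 0.085/(0.0376×8.49) = 0.2663 K/W
R_brass = L/(kA) = 0.0009/(105×8.49) = 1.01×10^-6 K/W
R_total = 0.2758 K/W
Q = ΔT / R_total = 1006 / 0.2758

Q ≈ 3650 W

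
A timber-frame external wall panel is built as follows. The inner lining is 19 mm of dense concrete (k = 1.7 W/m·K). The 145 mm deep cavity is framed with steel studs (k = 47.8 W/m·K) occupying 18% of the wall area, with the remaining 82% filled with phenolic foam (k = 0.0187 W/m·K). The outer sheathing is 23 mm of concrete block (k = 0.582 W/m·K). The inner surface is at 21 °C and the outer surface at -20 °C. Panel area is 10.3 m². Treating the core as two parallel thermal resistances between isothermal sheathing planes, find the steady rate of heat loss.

Q ≈ 6250 W

Sheathing layers in series; stud and cavity paths in parallel between them.
R_inner = 0.019/(1.7×10.3) = 0.001085 K/W
R_stud  = 0.145/(47.8×0.18×10.3) = 0.001636 K/W
R_cav   = 0.145/(0.0187×0.82×10.3) = 0.9181 K/W
1/R_core = 1/R_stud + 1/R_cav → R_core = 0.001633 K/W
R_outer = 0.023/(0.582×10.3) = 0.003837 K/W
R_total = 0.006555 K/W
Q = ΔT/R_total = 41/0.006555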